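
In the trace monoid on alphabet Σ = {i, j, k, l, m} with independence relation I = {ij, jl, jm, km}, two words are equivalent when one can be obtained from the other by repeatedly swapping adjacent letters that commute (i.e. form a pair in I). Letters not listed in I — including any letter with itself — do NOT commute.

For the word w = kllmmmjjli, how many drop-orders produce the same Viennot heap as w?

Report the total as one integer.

0(k) covers ∅
1(l) covers 0:k
2(l) covers 1:l
3(m) covers 2:l
4(m) covers 3:m
5(m) covers 4:m
6(j) covers 0:k
7(j) covers 6:j
8(l) covers 5:m
9(i) covers 8:l
floor of heap: 0:k
completions by unplaced set U, small U first (add the entries for U minus each lowest piece of U):
  |U|=1: {7}:1  {9}:1
  |U|=2: {6,7}:1  {7,9}:2  {8,9}:1
  |U|=3: {5,8,9}:1  {6,7,9}:3  {7,8,9}:3
  |U|=4: {4,5,8,9}:1  {5,7,8,9}:4  {6,7,8,9}:6
  |U|=5: {3,4,5,8,9}:1  {4,5,7,8,9}:5  {5,6,7,8,9}:10
  |U|=6: {2,3,4,5,8,9}:1  {3,4,5,7,8,9}:6  {4,5,6,7,8,9}:15
  |U|=7: {1,2,3,4,5,8,9}:1  {2,3,4,5,7,8,9}:7  {3,4,5,6,7,8,9}:21
  |U|=8: {1,2,3,4,5,7,8,9}:8  {2,3,4,5,6,7,8,9}:28
  start at 0(k): 36

36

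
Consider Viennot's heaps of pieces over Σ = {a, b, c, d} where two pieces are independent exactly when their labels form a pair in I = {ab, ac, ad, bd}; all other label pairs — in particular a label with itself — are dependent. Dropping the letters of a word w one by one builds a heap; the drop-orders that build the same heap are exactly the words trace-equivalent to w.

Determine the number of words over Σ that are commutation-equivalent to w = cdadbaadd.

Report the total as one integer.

#0=c has no predecessor
#1=d depends on [0:c]
#2=a has no predecessor
#3=d depends on [1:d]
#4=b depends on [0:c]
#5=a depends on [2:a]
#6=a depends on [5:a]
#7=d depends on [3:d]
#8=d depends on [7:d]
sources: [0:c, 2:a]
N(rest) = Σ N(rest − s) over sources s of rest; N(one piece) = 1:
  size 1 → [4]=1  [6]=1  [8]=1
  size 2 → [4,6]=2  [4,8]=2  [5,6]=1  [6,8]=2  [7,8]=1
  size 3 → [2,5,6]=1  [3,7,8]=1  [4,5,6]=3  [4,6,8]=6  [4,7,8]=3  [5,6,8]=3  [6,7,8]=3
  size 4 → [1,3,7,8]=1  [2,4,5,6]=4  [2,5,6,8]=4  [3,4,7,8]=4  [3,6,7,8]=4  [4,5,6,8]=12  [4,6,7,8]=12  [5,6,7,8]=6
  size 5 → [1,3,4,7,8]=5  [1,3,6,7,8]=5  [2,4,5,6,8]=20  [2,5,6,7,8]=10  [3,4,6,7,8]=20  [3,5,6,7,8]=10  [4,5,6,7,8]=30
  size 6 → [0,1,3,4,7,8]=5  [1,3,4,6,7,8]=30  [1,3,5,6,7,8]=15  [2,3,5,6,7,8]=20  [2,4,5,6,7,8]=60  [3,4,5,6,7,8]=60
  size 7 → [0,1,3,4,6,7,8]=35  [1,2,3,5,6,7,8]=35  [1,3,4,5,6,7,8]=105  [2,3,4,5,6,7,8]=140
  first=0(c) contributes 280
  first=2(a) contributes 140
|[w]| = 420

420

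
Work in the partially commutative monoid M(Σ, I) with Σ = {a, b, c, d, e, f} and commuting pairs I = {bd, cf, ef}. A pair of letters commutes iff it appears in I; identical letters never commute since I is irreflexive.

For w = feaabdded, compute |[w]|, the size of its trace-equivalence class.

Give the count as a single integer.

6

piece 0:f — minimal
piece 1:e — minimal
piece 2:a rests on {0:f, 1:e}
piece 3:a rests on {2:a}
piece 4:b rests on {3:a}
piece 5:d rests on {3:a}
piece 6:d rests on {5:d}
piece 7:e rests on {4:b, 6:d}
piece 8:d rests on {7:e}
minimal pieces: {0:f, 1:e}
ways to finish when only these pieces remain (= sum over removing one remaining piece with nothing left below it):
  1 left: {8}→1
  2 left: {7,8}→1
  3 left: {4,7,8}→1  {6,7,8}→1
  4 left: {4,6,7,8}→2  {5,6,7,8}→1
  5 left: {4,5,6,7,8}→3
  6 left: {3,4,5,6,7,8}→3
  7 left: {2,3,4,5,6,7,8}→3
  placing 0:f first → 3 extensions
  placing 1:e first → 3 extensions
total linear extensions = 6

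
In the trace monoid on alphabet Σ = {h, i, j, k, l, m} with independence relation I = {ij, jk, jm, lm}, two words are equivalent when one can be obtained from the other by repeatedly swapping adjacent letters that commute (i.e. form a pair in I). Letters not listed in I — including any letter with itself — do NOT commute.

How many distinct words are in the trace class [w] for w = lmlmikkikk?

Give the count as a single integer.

piece 0:l — minimal
piece 1:m — minimal
piece 2:l rests on {0:l}
piece 3:m rests on {1:m}
piece 4:i rests on {2:l, 3:m}
piece 5:k rests on {4:i}
piece 6:k rests on {5:k}
piece 7:i rests on {6:k}
piece 8:k rests on {7:i}
piece 9:k rests on {8:k}
minimal pieces: {0:l, 1:m}
ways to finish when only these pieces remain (= sum over removing one remaining piece with nothing left below it):
  1 left: {9}→1
  2 left: {8,9}→1
  3 left: {7,8,9}→1
  4 left: {6,7,8,9}→1
  5 left: {5,6,7,8,9}→1
  6 left: {4,5,6,7,8,9}→1
  7 left: {2,4,5,6,7,8,9}→1  {3,4,5,6,7,8,9}→1
  8 left: {0,2,4,5,6,7,8,9}→1  {1,3,4,5,6,7,8,9}→1  {2,3,4,5,6,7,8,9}→2
  placing 0:l first → 3 extensions
  placing 1:m first → 3 extensions
total linear extensions = 6

6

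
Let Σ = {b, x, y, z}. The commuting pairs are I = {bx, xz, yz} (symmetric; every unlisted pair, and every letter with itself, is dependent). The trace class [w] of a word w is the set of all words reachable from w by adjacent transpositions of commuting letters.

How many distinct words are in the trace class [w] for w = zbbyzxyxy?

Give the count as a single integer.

drop 0:z onto floor
drop 1:b onto {0:z}
drop 2:b onto {1:b}
drop 3:y onto {2:b}
drop 4:z onto {2:b}
drop 5:x onto {3:y}
drop 6:y onto {5:x}
drop 7:x onto {6:y}
drop 8:y onto {7:x}
ground layer = {0:z}
drop-orders for the pieces not yet dropped (sum over which currently-grounded one goes next):
  1 to go: {4} 1  {8} 1
  2 to go: {4,8} 2  {7,8} 1
  3 to go: {4,7,8} 3  {6,7,8} 1
  4 to go: {4,6,7,8} 4  {5,6,7,8} 1
  5 to go: {3,5,6,7,8} 1  {4,5,6,7,8} 5
  6 to go: {3,4,5,6,7,8} 6
  7 to go: {2,3,4,5,6,7,8} 6
  if 0:z drops first: 6 orders

6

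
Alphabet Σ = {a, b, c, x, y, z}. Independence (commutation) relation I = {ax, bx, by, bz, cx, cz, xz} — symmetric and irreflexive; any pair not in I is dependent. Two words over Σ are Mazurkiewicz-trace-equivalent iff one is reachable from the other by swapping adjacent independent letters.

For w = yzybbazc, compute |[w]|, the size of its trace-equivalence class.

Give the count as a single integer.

#0=y has no predecessor
#1=z depends on [0:y]
#2=y depends on [1:z]
#3=b has no predecessor
#4=b depends on [3:b]
#5=a depends on [2:y, 4:b]
#6=z depends on [5:a]
#7=c depends on [5:a]
sources: [0:y, 3:b]
N(rest) = Σ N(rest − s) over sources s of rest; N(one piece) = 1:
  size 1 → [6]=1  [7]=1
  size 2 → [6,7]=2
  size 3 → [5,6,7]=2
  size 4 → [2,5,6,7]=2  [4,5,6,7]=2
  size 5 → [1,2,5,6,7]=2  [2,4,5,6,7]=4  [3,4,5,6,7]=2
  size 6 → [0,1,2,5,6,7]=2  [1,2,4,5,6,7]=6  [2,3,4,5,6,7]=6
  first=0(y) contributes 12
  first=3(b) contributes 8
|[w]| = 20

20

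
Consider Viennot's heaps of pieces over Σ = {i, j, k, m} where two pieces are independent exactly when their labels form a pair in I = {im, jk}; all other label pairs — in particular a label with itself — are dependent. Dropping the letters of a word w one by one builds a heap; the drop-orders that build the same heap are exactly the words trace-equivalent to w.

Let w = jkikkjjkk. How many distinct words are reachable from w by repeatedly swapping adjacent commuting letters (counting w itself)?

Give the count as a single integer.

30

drop 0:j onto floor
drop 1:k onto floor
drop 2:i onto {0:j, 1:k}
drop 3:k onto {2:i}
drop 4:k onto {3:k}
drop 5:j onto {2:i}
drop 6:j onto {5:j}
drop 7:k onto {4:k}
drop 8:k onto {7:k}
ground layer = {0:j, 1:k}
drop-orders for the pieces not yet dropped (sum over which currently-grounded one goes next):
  1 to go: {6} 1  {8} 1
  2 to go: {5,6} 1  {6,8} 2  {7,8} 1
  3 to go: {4,7,8} 1  {5,6,8} 3  {6,7,8} 3
  4 to go: {3,4,7,8} 1  {4,6,7,8} 4  {5,6,7,8} 6
  5 to go: {3,4,6,7,8} 5  {4,5,6,7,8} 10
  6 to go: {3,4,5,6,7,8} 15
  7 to go: {2,3,4,5,6,7,8} 15
  if 0:j drops first: 15 orders
  if 1:k drops first: 15 orders
heap linearizations: 30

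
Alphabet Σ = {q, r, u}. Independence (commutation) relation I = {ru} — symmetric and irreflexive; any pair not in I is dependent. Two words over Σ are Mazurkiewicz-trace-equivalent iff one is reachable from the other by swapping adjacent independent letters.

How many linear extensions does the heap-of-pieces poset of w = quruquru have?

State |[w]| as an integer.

9

piece 0:q — minimal
piece 1:u rests on {0:q}
piece 2:r rests on {0:q}
piece 3:u rests on {1:u}
piece 4:q rests on {2:r, 3:u}
piece 5:u rests on {4:q}
piece 6:r rests on {4:q}
piece 7:u rests on {5:u}
minimal pieces: {0:q}
ways to finish when only these pieces remain (= sum over removing one remaining piece with nothing left below it):
  1 left: {6}→1  {7}→1
  2 left: {5,7}→1  {6,7}→2
  3 left: {5,6,7}→3
  4 left: {4,5,6,7}→3
  5 left: {2,4,5,6,7}→3  {3,4,5,6,7}→3
  6 left: {1,3,4,5,6,7}→3  {2,3,4,5,6,7}→6
  placing 0:q first → 9 extensions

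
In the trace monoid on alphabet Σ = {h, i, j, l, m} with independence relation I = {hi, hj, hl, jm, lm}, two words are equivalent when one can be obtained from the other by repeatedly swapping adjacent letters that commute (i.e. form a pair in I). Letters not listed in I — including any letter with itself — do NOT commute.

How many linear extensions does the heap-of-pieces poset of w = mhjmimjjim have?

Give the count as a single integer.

12

0(m) covers ∅
1(h) covers 0:m
2(j) covers ∅
3(m) covers 1:h
4(i) covers 2:j, 3:m
5(m) covers 4:i
6(j) covers 4:i
7(j) covers 6:j
8(i) covers 5:m, 7:j
9(m) covers 8:i
floor of heap: 0:m, 2:j
completions by unplaced set U, small U first (add the entries for U minus each lowest piece of U):
  |U|=1: {9}:1
  |U|=2: {8,9}:1
  |U|=3: {5,8,9}:1  {7,8,9}:1
  |U|=4: {5,7,8,9}:2  {6,7,8,9}:1
  |U|=5: {5,6,7,8,9}:3
  |U|=6: {4,5,6,7,8,9}:3
  |U|=7: {2,4,5,6,7,8,9}:3  {3,4,5,6,7,8,9}:3
  |U|=8: {1,3,4,5,6,7,8,9}:3  {2,3,4,5,6,7,8,9}:6
  start at 0(m): 9
  start at 2(j): 3
sum over floor = 12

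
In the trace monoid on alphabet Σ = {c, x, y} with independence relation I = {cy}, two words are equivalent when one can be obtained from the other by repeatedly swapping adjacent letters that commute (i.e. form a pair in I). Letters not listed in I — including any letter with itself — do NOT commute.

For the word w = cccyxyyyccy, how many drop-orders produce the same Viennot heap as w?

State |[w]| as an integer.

#0=c has no predecessor
#1=c depends on [0:c]
#2=c depends on [1:c]
#3=y has no predecessor
#4=x depends on [2:c, 3:y]
#5=y depends on [4:x]
#6=y depends on [5:y]
#7=y depends on [6:y]
#8=c depends on [4:x]
#9=c depends on [8:c]
#10=y depends on [7:y]
sources: [0:c, 3:y]
N(rest) = Σ N(rest − s) over sources s of rest; N(one piece) = 1:
  size 1 → [9]=1  [10]=1
  size 2 → [7,10]=1  [8,9]=1  [9,10]=2
  size 3 → [6,7,10]=1  [7,9,10]=3  [8,9,10]=3
  size 4 → [5,6,7,10]=1  [6,7,9,10]=4  [7,8,9,10]=6
  size 5 → [5,6,7,9,10]=5  [6,7,8,9,10]=10
  size 6 → [5,6,7,8,9,10]=15
  size 7 → [4,5,6,7,8,9,10]=15
  size 8 → [2,4,5,6,7,8,9,10]=15  [3,4,5,6,7,8,9,10]=15
  size 9 → [1,2,4,5,6,7,8,9,10]=15  [2,3,4,5,6,7,8,9,10]=30
  first=0(c) contributes 45
  first=3(y) contributes 15
|[w]| = 60

60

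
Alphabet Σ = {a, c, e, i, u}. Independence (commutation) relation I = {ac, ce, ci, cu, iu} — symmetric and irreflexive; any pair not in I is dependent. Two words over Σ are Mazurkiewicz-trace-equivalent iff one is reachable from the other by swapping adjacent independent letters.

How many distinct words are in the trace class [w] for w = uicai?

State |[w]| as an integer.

#0=u has no predecessor
#1=i has no predecessor
#2=c has no predecessor
#3=a depends on [0:u, 1:i]
#4=i depends on [3:a]
sources: [0:u, 1:i, 2:c]
N(rest) = Σ N(rest − s) over sources s of rest; N(one piece) = 1:
  size 1 → [2]=1  [4]=1
  size 2 → [2,4]=2  [3,4]=1
  size 3 → [0,3,4]=1  [1,3,4]=1  [2,3,4]=3
  first=0(u) contributes 4
  first=1(i) contributes 4
  first=2(c) contributes 2
|[w]| = 10

10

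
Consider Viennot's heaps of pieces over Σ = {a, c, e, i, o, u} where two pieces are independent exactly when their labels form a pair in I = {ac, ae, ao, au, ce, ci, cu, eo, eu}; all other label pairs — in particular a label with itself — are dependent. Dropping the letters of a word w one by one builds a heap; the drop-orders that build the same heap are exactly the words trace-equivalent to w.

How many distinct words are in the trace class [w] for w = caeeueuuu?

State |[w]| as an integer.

2520

drop 0:c onto floor
drop 1:a onto floor
drop 2:e onto floor
drop 3:e onto {2:e}
drop 4:u onto floor
drop 5:e onto {3:e}
drop 6:u onto {4:u}
drop 7:u onto {6:u}
drop 8:u onto {7:u}
ground layer = {0:c, 1:a, 2:e, 4:u}
drop-orders for the pieces not yet dropped (sum over which currently-grounded one goes next):
  1 to go: {0} 1  {1} 1  {5} 1  {8} 1
  2 to go: {0,1} 2  {0,5} 2  {0,8} 2  {1,5} 2  {1,8} 2  {3,5} 1  {5,8} 2  {7,8} 1
  3 to go: {0,1,5} 6  {0,1,8} 6  {0,3,5} 3  {0,5,8} 6  {0,7,8} 3  {1,3,5} 3  {1,5,8} 6  {1,7,8} 3  {2,3,5} 1  {3,5,8} 3  {5,7,8} 3  {6,7,8} 1
  4 to go: {0,1,3,5} 12  {0,1,5,8} 24  {0,1,7,8} 12  {0,2,3,5} 4  {0,3,5,8} 12  {0,5,7,8} 12  {0,6,7,8} 4  {1,2,3,5} 4  {1,3,5,8} 12  {1,5,7,8} 12  {1,6,7,8} 4  {2,3,5,8} 4  {3,5,7,8} 6  {4,6,7,8} 1  {5,6,7,8} 4
  5 to go: {0,1,2,3,5} 20  {0,1,3,5,8} 60  {0,1,5,7,8} 60  {0,1,6,7,8} 20  {0,2,3,5,8} 20  {0,3,5,7,8} 30  {0,4,6,7,8} 5  {0,5,6,7,8} 20  {1,2,3,5,8} 20  {1,3,5,7,8} 30  {1,4,6,7,8} 5  {1,5,6,7,8} 20  {2,3,5,7,8} 10  {3,5,6,7,8} 10  {4,5,6,7,8} 5
  6 to go: {0,1,2,3,5,8} 120  {0,1,3,5,7,8} 180  {0,1,4,6,7,8} 30  {0,1,5,6,7,8} 120  {0,2,3,5,7,8} 60  {0,3,5,6,7,8} 60  {0,4,5,6,7,8} 30  {1,2,3,5,7,8} 60  {1,3,5,6,7,8} 60  {1,4,5,6,7,8} 30  {2,3,5,6,7,8} 20  {3,4,5,6,7,8} 15
  7 to go: {0,1,2,3,5,7,8} 420  {0,1,3,5,6,7,8} 420  {0,1,4,5,6,7,8} 210  {0,2,3,5,6,7,8} 140  {0,3,4,5,6,7,8} 105  {1,2,3,5,6,7,8} 140  {1,3,4,5,6,7,8} 105  {2,3,4,5,6,7,8} 35
  if 0:c drops first: 280 orders
  if 1:a drops first: 280 orders
  if 2:e drops first: 840 orders
  if 4:u drops first: 1120 orders
heap linearizations: 2520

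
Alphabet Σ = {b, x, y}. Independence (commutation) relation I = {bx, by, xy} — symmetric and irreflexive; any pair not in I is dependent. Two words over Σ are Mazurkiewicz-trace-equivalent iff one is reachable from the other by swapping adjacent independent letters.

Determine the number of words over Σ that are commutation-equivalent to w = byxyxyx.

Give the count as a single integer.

140

piece 0:b — minimal
piece 1:y — minimal
piece 2:x — minimal
piece 3:y rests on {1:y}
piece 4:x rests on {2:x}
piece 5:y rests on {3:y}
piece 6:x rests on {4:x}
minimal pieces: {0:b, 1:y, 2:x}
ways to finish when only these pieces remain (= sum over removing one remaining piece with nothing left below it):
  1 left: {0}→1  {5}→1  {6}→1
  2 left: {0,5}→2  {0,6}→2  {3,5}→1  {4,6}→1  {5,6}→2
  3 left: {0,3,5}→3  {0,4,6}→3  {0,5,6}→6  {1,3,5}→1  {2,4,6}→1  {3,5,6}→3  {4,5,6}→3
  4 left: {0,1,3,5}→4  {0,2,4,6}→4  {0,3,5,6}→12  {0,4,5,6}→12  {1,3,5,6}→4  {2,4,5,6}→4  {3,4,5,6}→6
  5 left: {0,1,3,5,6}→20  {0,2,4,5,6}→20  {0,3,4,5,6}→30  {1,3,4,5,6}→10  {2,3,4,5,6}→10
  placing 0:b first → 20 extensions
  placing 1:y first → 60 extensions
  placing 2:x first → 60 extensions
total linear extensions = 140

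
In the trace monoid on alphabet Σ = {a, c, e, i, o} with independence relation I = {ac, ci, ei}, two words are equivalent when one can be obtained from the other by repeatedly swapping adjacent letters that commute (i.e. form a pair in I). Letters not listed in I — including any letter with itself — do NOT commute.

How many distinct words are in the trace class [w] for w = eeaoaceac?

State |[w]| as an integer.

piece 0:e — minimal
piece 1:e rests on {0:e}
piece 2:a rests on {1:e}
piece 3:o rests on {2:a}
piece 4:a rests on {3:o}
piece 5:c rests on {3:o}
piece 6:e rests on {4:a, 5:c}
piece 7:a rests on {6:e}
piece 8:c rests on {6:e}
minimal pieces: {0:e}
ways to finish when only these pieces remain (= sum over removing one remaining piece with nothing left below it):
  1 left: {7}→1  {8}→1
  2 left: {7,8}→2
  3 left: {6,7,8}→2
  4 left: {4,6,7,8}→2  {5,6,7,8}→2
  5 left: {4,5,6,7,8}→4
  6 left: {3,4,5,6,7,8}→4
  7 left: {2,3,4,5,6,7,8}→4
  placing 0:e first → 4 extensions

4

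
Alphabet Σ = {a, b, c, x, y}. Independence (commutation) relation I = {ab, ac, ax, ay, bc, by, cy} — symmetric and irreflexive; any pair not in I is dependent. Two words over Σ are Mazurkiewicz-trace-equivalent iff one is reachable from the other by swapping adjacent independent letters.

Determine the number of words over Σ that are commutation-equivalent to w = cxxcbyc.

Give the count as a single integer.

12

0(c) covers ∅
1(x) covers 0:c
2(x) covers 1:x
3(c) covers 2:x
4(b) covers 2:x
5(y) covers 2:x
6(c) covers 3:c
floor of heap: 0:c
completions by unplaced set U, small U first (add the entries for U minus each lowest piece of U):
  |U|=1: {4}:1  {5}:1  {6}:1
  |U|=2: {3,6}:1  {4,5}:2  {4,6}:2  {5,6}:2
  |U|=3: {3,4,6}:3  {3,5,6}:3  {4,5,6}:6
  |U|=4: {3,4,5,6}:12
  |U|=5: {2,3,4,5,6}:12
  start at 0(c): 12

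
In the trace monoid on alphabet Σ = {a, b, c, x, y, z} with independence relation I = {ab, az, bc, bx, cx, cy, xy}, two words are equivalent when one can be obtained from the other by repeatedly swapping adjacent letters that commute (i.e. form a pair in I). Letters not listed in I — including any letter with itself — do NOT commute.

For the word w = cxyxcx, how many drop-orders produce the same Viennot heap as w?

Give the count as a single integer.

#0=c has no predecessor
#1=x has no predecessor
#2=y has no predecessor
#3=x depends on [1:x]
#4=c depends on [0:c]
#5=x depends on [3:x]
sources: [0:c, 1:x, 2:y]
N(rest) = Σ N(rest − s) over sources s of rest; N(one piece) = 1:
  size 1 → [2]=1  [4]=1  [5]=1
  size 2 → [0,4]=1  [2,4]=2  [2,5]=2  [3,5]=1  [4,5]=2
  size 3 → [0,2,4]=3  [0,4,5]=3  [1,3,5]=1  [2,3,5]=3  [2,4,5]=6  [3,4,5]=3
  size 4 → [0,2,4,5]=12  [0,3,4,5]=6  [1,2,3,5]=4  [1,3,4,5]=4  [2,3,4,5]=12
  first=0(c) contributes 20
  first=1(x) contributes 30
  first=2(y) contributes 10
|[w]| = 60

60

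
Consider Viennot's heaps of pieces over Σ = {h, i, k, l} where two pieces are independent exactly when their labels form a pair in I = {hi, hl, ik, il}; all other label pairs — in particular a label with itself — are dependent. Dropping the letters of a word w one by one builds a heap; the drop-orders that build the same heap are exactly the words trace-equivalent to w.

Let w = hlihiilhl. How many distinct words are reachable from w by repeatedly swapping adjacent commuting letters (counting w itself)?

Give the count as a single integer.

1680

0(h) covers ∅
1(l) covers ∅
2(i) covers ∅
3(h) covers 0:h
4(i) covers 2:i
5(i) covers 4:i
6(l) covers 1:l
7(h) covers 3:h
8(l) covers 6:l
floor of heap: 0:h, 1:l, 2:i
completions by unplaced set U, small U first (add the entries for U minus each lowest piece of U):
  |U|=1: {5}:1  {7}:1  {8}:1
  |U|=2: {3,7}:1  {4,5}:1  {5,7}:2  {5,8}:2  {6,8}:1  {7,8}:2
  |U|=3: {0,3,7}:1  {1,6,8}:1  {2,4,5}:1  {3,5,7}:3  {3,7,8}:3  {4,5,7}:3  {4,5,8}:3  {5,6,8}:3  {5,7,8}:6  {6,7,8}:3
  |U|=4: {0,3,5,7}:4  {0,3,7,8}:4  {1,5,6,8}:4  {1,6,7,8}:4  {2,4,5,7}:4  {2,4,5,8}:4  {3,4,5,7}:6  {3,5,7,8}:12  {3,6,7,8}:6  {4,5,6,8}:6  {4,5,7,8}:12  {5,6,7,8}:12
  |U|=5: {0,3,4,5,7}:10  {0,3,5,7,8}:20  {0,3,6,7,8}:10  {1,3,6,7,8}:10  {1,4,5,6,8}:10  {1,5,6,7,8}:20  {2,3,4,5,7}:10  {2,4,5,6,8}:10  {2,4,5,7,8}:20  {3,4,5,7,8}:30  {3,5,6,7,8}:30  {4,5,6,7,8}:30
  |U|=6: {0,1,3,6,7,8}:20  {0,2,3,4,5,7}:20  {0,3,4,5,7,8}:60  {0,3,5,6,7,8}:60  {1,2,4,5,6,8}:20  {1,3,5,6,7,8}:60  {1,4,5,6,7,8}:60  {2,3,4,5,7,8}:60  {2,4,5,6,7,8}:60  {3,4,5,6,7,8}:90
  |U|=7: {0,1,3,5,6,7,8}:140  {0,2,3,4,5,7,8}:140  {0,3,4,5,6,7,8}:210  {1,2,4,5,6,7,8}:140  {1,3,4,5,6,7,8}:210  {2,3,4,5,6,7,8}:210
  start at 0(h): 560
  start at 1(l): 560
  start at 2(i): 560
sum over floor = 1680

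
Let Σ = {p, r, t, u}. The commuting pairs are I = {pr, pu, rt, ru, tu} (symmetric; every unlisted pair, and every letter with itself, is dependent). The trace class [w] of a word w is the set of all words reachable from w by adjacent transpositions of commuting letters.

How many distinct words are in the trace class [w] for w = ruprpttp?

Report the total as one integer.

drop 0:r onto floor
drop 1:u onto floor
drop 2:p onto floor
drop 3:r onto {0:r}
drop 4:p onto {2:p}
drop 5:t onto {4:p}
drop 6:t onto {5:t}
drop 7:p onto {6:t}
ground layer = {0:r, 1:u, 2:p}
drop-orders for the pieces not yet dropped (sum over which currently-grounded one goes next):
  1 to go: {1} 1  {3} 1  {7} 1
  2 to go: {0,3} 1  {1,3} 2  {1,7} 2  {3,7} 2  {6,7} 1
  3 to go: {0,1,3} 3  {0,3,7} 3  {1,3,7} 6  {1,6,7} 3  {3,6,7} 3  {5,6,7} 1
  4 to go: {0,1,3,7} 12  {0,3,6,7} 6  {1,3,6,7} 12  {1,5,6,7} 4  {3,5,6,7} 4  {4,5,6,7} 1
  5 to go: {0,1,3,6,7} 30  {0,3,5,6,7} 10  {1,3,5,6,7} 20  {1,4,5,6,7} 5  {2,4,5,6,7} 1  {3,4,5,6,7} 5
  6 to go: {0,1,3,5,6,7} 60  {0,3,4,5,6,7} 15  {1,2,4,5,6,7} 6  {1,3,4,5,6,7} 30  {2,3,4,5,6,7} 6
  if 0:r drops first: 42 orders
  if 1:u drops first: 21 orders
  if 2:p drops first: 105 orders
heap linearizations: 168

168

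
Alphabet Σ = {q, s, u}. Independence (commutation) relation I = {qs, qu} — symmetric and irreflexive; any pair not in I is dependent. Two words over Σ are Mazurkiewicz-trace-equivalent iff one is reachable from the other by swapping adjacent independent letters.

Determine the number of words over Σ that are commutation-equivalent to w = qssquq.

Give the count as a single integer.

drop 0:q onto floor
drop 1:s onto floor
drop 2:s onto {1:s}
drop 3:q onto {0:q}
drop 4:u onto {2:s}
drop 5:q onto {3:q}
ground layer = {0:q, 1:s}
drop-orders for the pieces not yet dropped (sum over which currently-grounded one goes next):
  1 to go: {4} 1  {5} 1
  2 to go: {2,4} 1  {3,5} 1  {4,5} 2
  3 to go: {0,3,5} 1  {1,2,4} 1  {2,4,5} 3  {3,4,5} 3
  4 to go: {0,3,4,5} 4  {1,2,4,5} 4  {2,3,4,5} 6
  if 0:q drops first: 10 orders
  if 1:s drops first: 10 orders
heap linearizations: 20

20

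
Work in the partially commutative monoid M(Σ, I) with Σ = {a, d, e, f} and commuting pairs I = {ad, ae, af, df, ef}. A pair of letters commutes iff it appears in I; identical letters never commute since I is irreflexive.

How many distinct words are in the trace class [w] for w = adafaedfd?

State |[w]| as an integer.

0(a) covers ∅
1(d) covers ∅
2(a) covers 0:a
3(f) covers ∅
4(a) covers 2:a
5(e) covers 1:d
6(d) covers 5:e
7(f) covers 3:f
8(d) covers 6:d
floor of heap: 0:a, 1:d, 3:f
completions by unplaced set U, small U first (add the entries for U minus each lowest piece of U):
  |U|=1: {4}:1  {7}:1  {8}:1
  |U|=2: {2,4}:1  {3,7}:1  {4,7}:2  {4,8}:2  {6,8}:1  {7,8}:2
  |U|=3: {0,2,4}:1  {2,4,7}:3  {2,4,8}:3  {3,4,7}:3  {3,7,8}:3  {4,6,8}:3  {4,7,8}:6  {5,6,8}:1  {6,7,8}:3
  |U|=4: {0,2,4,7}:4  {0,2,4,8}:4  {1,5,6,8}:1  {2,3,4,7}:6  {2,4,6,8}:6  {2,4,7,8}:12  {3,4,7,8}:12  {3,6,7,8}:6  {4,5,6,8}:4  {4,6,7,8}:12  {5,6,7,8}:4
  |U|=5: {0,2,3,4,7}:10  {0,2,4,6,8}:10  {0,2,4,7,8}:20  {1,4,5,6,8}:5  {1,5,6,7,8}:5  {2,3,4,7,8}:30  {2,4,5,6,8}:10  {2,4,6,7,8}:30  {3,4,6,7,8}:30  {3,5,6,7,8}:10  {4,5,6,7,8}:20
  |U|=6: {0,2,3,4,7,8}:60  {0,2,4,5,6,8}:20  {0,2,4,6,7,8}:60  {1,2,4,5,6,8}:15  {1,3,5,6,7,8}:15  {1,4,5,6,7,8}:30  {2,3,4,6,7,8}:90  {2,4,5,6,7,8}:60  {3,4,5,6,7,8}:60
  |U|=7: {0,1,2,4,5,6,8}:35  {0,2,3,4,6,7,8}:210  {0,2,4,5,6,7,8}:140  {1,2,4,5,6,7,8}:105  {1,3,4,5,6,7,8}:105  {2,3,4,5,6,7,8}:210
  start at 0(a): 420
  start at 1(d): 560
  start at 3(f): 280
sum over floor = 1260

1260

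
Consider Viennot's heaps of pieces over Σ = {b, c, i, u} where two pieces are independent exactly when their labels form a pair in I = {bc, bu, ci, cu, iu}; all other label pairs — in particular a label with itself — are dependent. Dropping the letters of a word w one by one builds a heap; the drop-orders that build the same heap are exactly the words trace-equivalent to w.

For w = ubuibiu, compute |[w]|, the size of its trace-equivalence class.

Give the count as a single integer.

0(u) covers ∅
1(b) covers ∅
2(u) covers 0:u
3(i) covers 1:b
4(b) covers 3:i
5(i) covers 4:b
6(u) covers 2:u
floor of heap: 0:u, 1:b
completions by unplaced set U, small U first (add the entries for U minus each lowest piece of U):
  |U|=1: {5}:1  {6}:1
  |U|=2: {2,6}:1  {4,5}:1  {5,6}:2
  |U|=3: {0,2,6}:1  {2,5,6}:3  {3,4,5}:1  {4,5,6}:3
  |U|=4: {0,2,5,6}:4  {1,3,4,5}:1  {2,4,5,6}:6  {3,4,5,6}:4
  |U|=5: {0,2,4,5,6}:10  {1,3,4,5,6}:5  {2,3,4,5,6}:10
  start at 0(u): 15
  start at 1(b): 20
sum over floor = 35

35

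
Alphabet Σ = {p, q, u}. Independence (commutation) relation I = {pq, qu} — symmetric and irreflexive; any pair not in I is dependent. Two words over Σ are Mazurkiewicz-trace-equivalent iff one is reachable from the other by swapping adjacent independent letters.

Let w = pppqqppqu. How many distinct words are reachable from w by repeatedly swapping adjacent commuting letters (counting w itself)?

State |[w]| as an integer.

84

0(p) covers ∅
1(p) covers 0:p
2(p) covers 1:p
3(q) covers ∅
4(q) covers 3:q
5(p) covers 2:p
6(p) covers 5:p
7(q) covers 4:q
8(u) covers 6:p
floor of heap: 0:p, 3:q
completions by unplaced set U, small U first (add the entries for U minus each lowest piece of U):
  |U|=1: {7}:1  {8}:1
  |U|=2: {4,7}:1  {6,8}:1  {7,8}:2
  |U|=3: {3,4,7}:1  {4,7,8}:3  {5,6,8}:1  {6,7,8}:3
  |U|=4: {2,5,6,8}:1  {3,4,7,8}:4  {4,6,7,8}:6  {5,6,7,8}:4
  |U|=5: {1,2,5,6,8}:1  {2,5,6,7,8}:5  {3,4,6,7,8}:10  {4,5,6,7,8}:10
  |U|=6: {0,1,2,5,6,8}:1  {1,2,5,6,7,8}:6  {2,4,5,6,7,8}:15  {3,4,5,6,7,8}:20
  |U|=7: {0,1,2,5,6,7,8}:7  {1,2,4,5,6,7,8}:21  {2,3,4,5,6,7,8}:35
  start at 0(p): 56
  start at 3(q): 28
sum over floor = 84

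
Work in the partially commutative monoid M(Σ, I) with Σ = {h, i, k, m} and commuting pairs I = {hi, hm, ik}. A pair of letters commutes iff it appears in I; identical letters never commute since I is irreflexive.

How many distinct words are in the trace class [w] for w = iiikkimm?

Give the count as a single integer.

15

#0=i has no predecessor
#1=i depends on [0:i]
#2=i depends on [1:i]
#3=k has no predecessor
#4=k depends on [3:k]
#5=i depends on [2:i]
#6=m depends on [4:k, 5:i]
#7=m depends on [6:m]
sources: [0:i, 3:k]
N(rest) = Σ N(rest − s) over sources s of rest; N(one piece) = 1:
  size 1 → [7]=1
  size 2 → [6,7]=1
  size 3 → [4,6,7]=1  [5,6,7]=1
  size 4 → [2,5,6,7]=1  [3,4,6,7]=1  [4,5,6,7]=2
  size 5 → [1,2,5,6,7]=1  [2,4,5,6,7]=3  [3,4,5,6,7]=3
  size 6 → [0,1,2,5,6,7]=1  [1,2,4,5,6,7]=4  [2,3,4,5,6,7]=6
  first=0(i) contributes 10
  first=3(k) contributes 5
|[w]| = 15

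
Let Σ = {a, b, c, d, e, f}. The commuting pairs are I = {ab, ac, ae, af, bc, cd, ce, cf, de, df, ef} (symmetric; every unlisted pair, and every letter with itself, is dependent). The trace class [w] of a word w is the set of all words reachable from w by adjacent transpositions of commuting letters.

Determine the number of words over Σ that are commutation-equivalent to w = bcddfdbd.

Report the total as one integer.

piece 0:b — minimal
piece 1:c — minimal
piece 2:d rests on {0:b}
piece 3:d rests on {2:d}
piece 4:f rests on {0:b}
piece 5:d rests on {3:d}
piece 6:b rests on {4:f, 5:d}
piece 7:d rests on {6:b}
minimal pieces: {0:b, 1:c}
ways to finish when only these pieces remain (= sum over removing one remaining piece with nothing left below it):
  1 left: {1}→1  {7}→1
  2 left: {1,7}→2  {6,7}→1
  3 left: {1,6,7}→3  {4,6,7}→1  {5,6,7}→1
  4 left: {1,4,6,7}→4  {1,5,6,7}→4  {3,5,6,7}→1  {4,5,6,7}→2
  5 left: {1,3,5,6,7}→5  {1,4,5,6,7}→10  {2,3,5,6,7}→1  {3,4,5,6,7}→3
  6 left: {1,2,3,5,6,7}→6  {1,3,4,5,6,7}→18  {2,3,4,5,6,7}→4
  placing 0:b first → 28 extensions
  placing 1:c first → 4 extensions
total linear extensions = 32

32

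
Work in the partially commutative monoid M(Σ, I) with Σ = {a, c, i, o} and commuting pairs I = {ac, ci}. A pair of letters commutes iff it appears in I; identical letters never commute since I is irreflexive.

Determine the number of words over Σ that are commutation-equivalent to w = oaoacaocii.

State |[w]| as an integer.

9

drop 0:o onto floor
drop 1:a onto {0:o}
drop 2:o onto {1:a}
drop 3:a onto {2:o}
drop 4:c onto {2:o}
drop 5:a onto {3:a}
drop 6:o onto {4:c, 5:a}
drop 7:c onto {6:o}
drop 8:i onto {6:o}
drop 9:i onto {8:i}
ground layer = {0:o}
drop-orders for the pieces not yet dropped (sum over which currently-grounded one goes next):
  1 to go: {7} 1  {9} 1
  2 to go: {7,9} 2  {8,9} 1
  3 to go: {7,8,9} 3
  4 to go: {6,7,8,9} 3
  5 to go: {4,6,7,8,9} 3  {5,6,7,8,9} 3
  6 to go: {3,5,6,7,8,9} 3  {4,5,6,7,8,9} 6
  7 to go: {3,4,5,6,7,8,9} 9
  8 to go: {2,3,4,5,6,7,8,9} 9
  if 0:o drops first: 9 orders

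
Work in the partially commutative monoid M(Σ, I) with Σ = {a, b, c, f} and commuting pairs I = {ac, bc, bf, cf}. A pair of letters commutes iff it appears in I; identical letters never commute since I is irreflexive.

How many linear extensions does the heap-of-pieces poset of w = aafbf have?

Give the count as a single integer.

#0=a has no predecessor
#1=a depends on [0:a]
#2=f depends on [1:a]
#3=b depends on [1:a]
#4=f depends on [2:f]
sources: [0:a]
N(rest) = Σ N(rest − s) over sources s of rest; N(one piece) = 1:
  size 1 → [3]=1  [4]=1
  size 2 → [2,4]=1  [3,4]=2
  size 3 → [2,3,4]=3
  first=0(a) contributes 3

3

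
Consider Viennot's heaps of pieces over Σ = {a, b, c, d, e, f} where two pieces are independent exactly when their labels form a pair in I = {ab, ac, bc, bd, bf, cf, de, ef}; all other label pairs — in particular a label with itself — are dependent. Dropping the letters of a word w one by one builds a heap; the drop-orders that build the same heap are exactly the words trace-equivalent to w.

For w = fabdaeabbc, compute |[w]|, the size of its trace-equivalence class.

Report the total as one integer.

#0=f has no predecessor
#1=a depends on [0:f]
#2=b has no predecessor
#3=d depends on [1:a]
#4=a depends on [3:d]
#5=e depends on [2:b, 4:a]
#6=a depends on [5:e]
#7=b depends on [5:e]
#8=b depends on [7:b]
#9=c depends on [5:e]
sources: [0:f, 2:b]
N(rest) = Σ N(rest − s) over sources s of rest; N(one piece) = 1:
  size 1 → [6]=1  [8]=1  [9]=1
  size 2 → [6,8]=2  [6,9]=2  [7,8]=1  [8,9]=2
  size 3 → [6,7,8]=3  [6,8,9]=6  [7,8,9]=3
  size 4 → [6,7,8,9]=12
  size 5 → [5,6,7,8,9]=12
  size 6 → [2,5,6,7,8,9]=12  [4,5,6,7,8,9]=12
  size 7 → [2,4,5,6,7,8,9]=24  [3,4,5,6,7,8,9]=12
  size 8 → [1,3,4,5,6,7,8,9]=12  [2,3,4,5,6,7,8,9]=36
  first=0(f) contributes 48
  first=2(b) contributes 12
|[w]| = 60

60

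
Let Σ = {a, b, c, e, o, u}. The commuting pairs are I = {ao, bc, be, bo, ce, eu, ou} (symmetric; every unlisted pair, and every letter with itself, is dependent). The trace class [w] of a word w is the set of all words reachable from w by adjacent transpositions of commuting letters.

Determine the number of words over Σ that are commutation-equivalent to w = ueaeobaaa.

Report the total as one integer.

piece 0:u — minimal
piece 1:e — minimal
piece 2:a rests on {0:u, 1:e}
piece 3:e rests on {2:a}
piece 4:o rests on {3:e}
piece 5:b rests on {2:a}
piece 6:a rests on {3:e, 5:b}
piece 7:a rests on {6:a}
piece 8:a rests on {7:a}
minimal pieces: {0:u, 1:e}
ways to finish when only these pieces remain (= sum over removing one remaining piece with nothing left below it):
  1 left: {4}→1  {8}→1
  2 left: {4,8}→2  {7,8}→1
  3 left: {4,7,8}→3  {6,7,8}→1
  4 left: {4,6,7,8}→4  {5,6,7,8}→1
  5 left: {3,4,6,7,8}→4  {4,5,6,7,8}→5
  6 left: {3,4,5,6,7,8}→9
  7 left: {2,3,4,5,6,7,8}→9
  placing 0:u first → 9 extensions
  placing 1:e first → 9 extensions
total linear extensions = 18

18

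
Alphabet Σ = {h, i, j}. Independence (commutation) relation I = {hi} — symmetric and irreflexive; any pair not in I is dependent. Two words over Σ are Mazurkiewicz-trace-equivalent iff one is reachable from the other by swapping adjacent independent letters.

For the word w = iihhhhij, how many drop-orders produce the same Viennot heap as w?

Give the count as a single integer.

piece 0:i — minimal
piece 1:i rests on {0:i}
piece 2:h — minimal
piece 3:h rests on {2:h}
piece 4:h rests on {3:h}
piece 5:h rests on {4:h}
piece 6:i rests on {1:i}
piece 7:j rests on {5:h, 6:i}
minimal pieces: {0:i, 2:h}
ways to finish when only these pieces remain (= sum over removing one remaining piece with nothing left below it):
  1 left: {7}→1
  2 left: {5,7}→1  {6,7}→1
  3 left: {1,6,7}→1  {4,5,7}→1  {5,6,7}→2
  4 left: {0,1,6,7}→1  {1,5,6,7}→3  {3,4,5,7}→1  {4,5,6,7}→3
  5 left: {0,1,5,6,7}→4  {1,4,5,6,7}→6  {2,3,4,5,7}→1  {3,4,5,6,7}→4
  6 left: {0,1,4,5,6,7}→10  {1,3,4,5,6,7}→10  {2,3,4,5,6,7}→5
  placing 0:i first → 15 extensions
  placing 2:h first → 20 extensions
total linear extensions = 35

35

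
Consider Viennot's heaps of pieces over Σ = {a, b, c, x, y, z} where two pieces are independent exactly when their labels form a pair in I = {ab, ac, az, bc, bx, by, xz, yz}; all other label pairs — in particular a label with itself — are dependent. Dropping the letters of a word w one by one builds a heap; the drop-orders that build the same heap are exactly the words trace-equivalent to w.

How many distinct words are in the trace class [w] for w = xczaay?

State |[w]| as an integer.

9

drop 0:x onto floor
drop 1:c onto {0:x}
drop 2:z onto {1:c}
drop 3:a onto {0:x}
drop 4:a onto {3:a}
drop 5:y onto {1:c, 4:a}
ground layer = {0:x}
drop-orders for the pieces not yet dropped (sum over which currently-grounded one goes next):
  1 to go: {2} 1  {5} 1
  2 to go: {2,5} 2  {4,5} 1
  3 to go: {1,2,5} 2  {2,4,5} 3  {3,4,5} 1
  4 to go: {1,2,4,5} 5  {2,3,4,5} 4
  if 0:x drops first: 9 orders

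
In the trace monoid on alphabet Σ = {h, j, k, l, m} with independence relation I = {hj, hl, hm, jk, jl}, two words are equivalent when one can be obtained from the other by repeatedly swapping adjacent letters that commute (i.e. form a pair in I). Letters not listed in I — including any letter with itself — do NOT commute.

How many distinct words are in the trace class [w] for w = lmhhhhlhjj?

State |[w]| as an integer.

756

piece 0:l — minimal
piece 1:m rests on {0:l}
piece 2:h — minimal
piece 3:h rests on {2:h}
piece 4:h rests on {3:h}
piece 5:h rests on {4:h}
piece 6:l rests on {1:m}
piece 7:h rests on {5:h}
piece 8:j rests on {1:m}
piece 9:j rests on {8:j}
minimal pieces: {0:l, 2:h}
ways to finish when only these pieces remain (= sum over removing one remaining piece with nothing left below it):
  1 left: {6}→1  {7}→1  {9}→1
  2 left: {5,7}→1  {6,7}→2  {6,9}→2  {7,9}→2  {8,9}→1
  3 left: {4,5,7}→1  {5,6,7}→3  {5,7,9}→3  {6,7,9}→6  {6,8,9}→3  {7,8,9}→3
  4 left: {1,6,8,9}→3  {3,4,5,7}→1  {4,5,6,7}→4  {4,5,7,9}→4  {5,6,7,9}→12  {5,7,8,9}→6  {6,7,8,9}→12
  5 left: {0,1,6,8,9}→3  {1,6,7,8,9}→15  {2,3,4,5,7}→1  {3,4,5,6,7}→5  {3,4,5,7,9}→5  {4,5,6,7,9}→20  {4,5,7,8,9}→10  {5,6,7,8,9}→30
  6 left: {0,1,6,7,8,9}→18  {1,5,6,7,8,9}→45  {2,3,4,5,6,7}→6  {2,3,4,5,7,9}→6  {3,4,5,6,7,9}→30  {3,4,5,7,8,9}→15  {4,5,6,7,8,9}→60
  7 left: {0,1,5,6,7,8,9}→63  {1,4,5,6,7,8,9}→105  {2,3,4,5,6,7,9}→42  {2,3,4,5,7,8,9}→21  {3,4,5,6,7,8,9}→105
  8 left: {0,1,4,5,6,7,8,9}→168  {1,3,4,5,6,7,8,9}→210  {2,3,4,5,6,7,8,9}→168
  placing 0:l first → 378 extensions
  placing 2:h first → 378 extensions
total linear extensions = 756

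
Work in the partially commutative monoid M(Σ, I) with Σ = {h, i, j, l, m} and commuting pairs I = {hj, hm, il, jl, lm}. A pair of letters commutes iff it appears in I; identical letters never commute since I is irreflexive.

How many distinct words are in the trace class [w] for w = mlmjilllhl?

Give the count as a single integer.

70

drop 0:m onto floor
drop 1:l onto floor
drop 2:m onto {0:m}
drop 3:j onto {2:m}
drop 4:i onto {3:j}
drop 5:l onto {1:l}
drop 6:l onto {5:l}
drop 7:l onto {6:l}
drop 8:h onto {4:i, 7:l}
drop 9:l onto {8:h}
ground layer = {0:m, 1:l}
drop-orders for the pieces not yet dropped (sum over which currently-grounded one goes next):
  1 to go: {9} 1
  2 to go: {8,9} 1
  3 to go: {4,8,9} 1  {7,8,9} 1
  4 to go: {3,4,8,9} 1  {4,7,8,9} 2  {6,7,8,9} 1
  5 to go: {2,3,4,8,9} 1  {3,4,7,8,9} 3  {4,6,7,8,9} 3  {5,6,7,8,9} 1
  6 to go: {0,2,3,4,8,9} 1  {1,5,6,7,8,9} 1  {2,3,4,7,8,9} 4  {3,4,6,7,8,9} 6  {4,5,6,7,8,9} 4
  7 to go: {0,2,3,4,7,8,9} 5  {1,4,5,6,7,8,9} 5  {2,3,4,6,7,8,9} 10  {3,4,5,6,7,8,9} 10
  8 to go: {0,2,3,4,6,7,8,9} 15  {1,3,4,5,6,7,8,9} 15  {2,3,4,5,6,7,8,9} 20
  if 0:m drops first: 35 orders
  if 1:l drops first: 35 orders
heap linearizations: 70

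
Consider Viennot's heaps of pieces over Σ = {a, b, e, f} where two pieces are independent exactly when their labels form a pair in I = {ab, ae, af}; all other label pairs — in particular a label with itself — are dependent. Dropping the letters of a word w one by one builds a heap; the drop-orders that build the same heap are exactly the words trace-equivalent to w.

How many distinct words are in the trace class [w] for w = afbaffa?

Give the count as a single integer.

piece 0:a — minimal
piece 1:f — minimal
piece 2:b rests on {1:f}
piece 3:a rests on {0:a}
piece 4:f rests on {2:b}
piece 5:f rests on {4:f}
piece 6:a rests on {3:a}
minimal pieces: {0:a, 1:f}
ways to finish when only these pieces remain (= sum over removing one remaining piece with nothing left below it):
  1 left: {5}→1  {6}→1
  2 left: {3,6}→1  {4,5}→1  {5,6}→2
  3 left: {0,3,6}→1  {2,4,5}→1  {3,5,6}→3  {4,5,6}→3
  4 left: {0,3,5,6}→4  {1,2,4,5}→1  {2,4,5,6}→4  {3,4,5,6}→6
  5 left: {0,3,4,5,6}→10  {1,2,4,5,6}→5  {2,3,4,5,6}→10
  placing 0:a first → 15 extensions
  placing 1:f first → 20 extensions
total linear extensions = 35

35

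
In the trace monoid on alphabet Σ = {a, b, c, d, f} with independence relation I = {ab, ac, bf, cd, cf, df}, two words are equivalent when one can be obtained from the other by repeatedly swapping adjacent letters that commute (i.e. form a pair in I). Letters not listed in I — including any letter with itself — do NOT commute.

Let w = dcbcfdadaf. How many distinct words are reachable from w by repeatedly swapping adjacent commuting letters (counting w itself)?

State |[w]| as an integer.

64

piece 0:d — minimal
piece 1:c — minimal
piece 2:b rests on {0:d, 1:c}
piece 3:c rests on {2:b}
piece 4:f — minimal
piece 5:d rests on {2:b}
piece 6:a rests on {4:f, 5:d}
piece 7:d rests on {6:a}
piece 8:a rests on {7:d}
piece 9:f rests on {8:a}
minimal pieces: {0:d, 1:c, 4:f}
ways to finish when only these pieces remain (= sum over removing one remaining piece with nothing left below it):
  1 left: {3}→1  {9}→1
  2 left: {3,9}→2  {8,9}→1
  3 left: {3,8,9}→3  {7,8,9}→1
  4 left: {3,7,8,9}→4  {6,7,8,9}→1
  5 left: {3,6,7,8,9}→5  {4,6,7,8,9}→1  {5,6,7,8,9}→1
  6 left: {3,4,6,7,8,9}→6  {3,5,6,7,8,9}→6  {4,5,6,7,8,9}→2
  7 left: {2,3,5,6,7,8,9}→6  {3,4,5,6,7,8,9}→14
  8 left: {0,2,3,5,6,7,8,9}→6  {1,2,3,5,6,7,8,9}→6  {2,3,4,5,6,7,8,9}→20
  placing 0:d first → 26 extensions
  placing 1:c first → 26 extensions
  placing 4:f first → 12 extensions
total linear extensions = 64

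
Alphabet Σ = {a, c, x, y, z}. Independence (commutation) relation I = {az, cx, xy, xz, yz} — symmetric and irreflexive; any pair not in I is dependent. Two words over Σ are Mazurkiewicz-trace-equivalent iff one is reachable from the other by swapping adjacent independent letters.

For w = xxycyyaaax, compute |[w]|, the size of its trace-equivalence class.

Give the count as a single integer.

piece 0:x — minimal
piece 1:x rests on {0:x}
piece 2:y — minimal
piece 3:c rests on {2:y}
piece 4:y rests on {3:c}
piece 5:y rests on {4:y}
piece 6:a rests on {1:x, 5:y}
piece 7:a rests on {6:a}
piece 8:a rests on {7:a}
piece 9:x rests on {8:a}
minimal pieces: {0:x, 2:y}
ways to finish when only these pieces remain (= sum over removing one remaining piece with nothing left below it):
  1 left: {9}→1
  2 left: {8,9}→1
  3 left: {7,8,9}→1
  4 left: {6,7,8,9}→1
  5 left: {1,6,7,8,9}→1  {5,6,7,8,9}→1
  6 left: {0,1,6,7,8,9}→1  {1,5,6,7,8,9}→2  {4,5,6,7,8,9}→1
  7 left: {0,1,5,6,7,8,9}→3  {1,4,5,6,7,8,9}→3  {3,4,5,6,7,8,9}→1
  8 left: {0,1,4,5,6,7,8,9}→6  {1,3,4,5,6,7,8,9}→4  {2,3,4,5,6,7,8,9}→1
  placing 0:x first → 5 extensions
  placing 2:y first → 10 extensions
total linear extensions = 15

15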